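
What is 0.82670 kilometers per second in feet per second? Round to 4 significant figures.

1 km/s = 3280.84 feet per second.
So 0.82670 × 3280.84 ≈ 2712 ft/s.

2712 ft/s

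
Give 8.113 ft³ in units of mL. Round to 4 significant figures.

229700 milliliters

1 cubic foot = 28316.8 mL.
Then 8.113 × 28316.8 ≈ 229700 mL.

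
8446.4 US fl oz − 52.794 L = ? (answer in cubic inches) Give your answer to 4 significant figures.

8446.4 US fl oz = 15243.1 in³ and 52.794 L = 3221.69 in³.
15243.1 − 3221.69 ≈ 12020 in³.

12020 cubic inches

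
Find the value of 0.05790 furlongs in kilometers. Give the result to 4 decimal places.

1 furlong = 0.201168 km.
Thus 0.05790 × 0.201168 ≈ 0.0116 km.

0.0116 km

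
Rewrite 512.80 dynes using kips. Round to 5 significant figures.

1.1528e-6 kip

1 dyne = 2.24809e-9 kip.
So 512.80 × 2.24809e-9 ≈ 1.1528e-6 kip.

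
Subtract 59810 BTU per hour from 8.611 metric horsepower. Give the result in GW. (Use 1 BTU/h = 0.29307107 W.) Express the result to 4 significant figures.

-1.120e-5 GW

8.611 PS = 6.33338e-6 GW and 59810 BTU/h = 1.75286e-5 GW.
6.33338e-6 − 1.75286e-5 ≈ -1.120e-5 GW.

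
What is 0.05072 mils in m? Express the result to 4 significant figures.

1.288e-6 meters

1 mil = 2.54000e-5 m.
0.05072 × 2.54000e-5 ≈ 1.288e-6 m.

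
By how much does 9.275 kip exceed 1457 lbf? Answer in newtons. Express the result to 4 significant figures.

34780 N

9.275 kip = 41257.3 N and 1457 lbf = 6481.06 N.
41257.3 − 6481.06 ≈ 34780 N.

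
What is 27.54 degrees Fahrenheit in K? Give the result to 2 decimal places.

270.67 K

K = (°F + 459.67) × 5/9.
Applying the formula gives 270.67 K.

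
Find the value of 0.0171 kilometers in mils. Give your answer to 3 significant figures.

673000 mils

1 km = 3.93701e+7 mils.
0.0171 × 3.93701e+7 ≈ 673000 mil.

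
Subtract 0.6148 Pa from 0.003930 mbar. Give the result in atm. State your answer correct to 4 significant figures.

0.003930 mbar = 3.87861 × 10^-6 atm and 0.6148 Pa = 6.06760 × 10^-6 atm.
3.87861 × 10^-6 − 6.06760 × 10^-6 ≈ -2.189 × 10^-6 atm.

-2.189 × 10^-6 atm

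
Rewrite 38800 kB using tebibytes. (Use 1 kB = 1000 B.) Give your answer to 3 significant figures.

3.53e-5 tebibytes

1 kilobyte = 9.09495e-10 TiB.
Then 38800 × 9.09495e-10 ≈ 3.53e-5 TiB.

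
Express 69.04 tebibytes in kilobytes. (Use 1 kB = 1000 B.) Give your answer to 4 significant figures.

7.591e+10 kB

1 tebibyte = 1.09951e+9 kilobytes.
Thus 69.04 × 1.09951e+9 ≈ 7.591e+10 kB.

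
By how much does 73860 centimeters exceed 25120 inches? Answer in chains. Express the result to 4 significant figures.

73860 cm = 36.7156 chain and 25120 in = 31.7172 chain.
36.7156 − 31.7172 ≈ 4.998 chain.

4.998 chain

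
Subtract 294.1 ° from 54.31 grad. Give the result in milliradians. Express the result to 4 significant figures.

-4280 milliradians

54.31 grad = 853.099 mrad and 294.1 ° = 5133.01 mrad.
853.099 − 5133.01 ≈ -4280 mrad.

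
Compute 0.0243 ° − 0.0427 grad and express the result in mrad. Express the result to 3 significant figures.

-0.247 mrad

0.0243 ° = 0.424115 mrad and 0.0427 grad = 0.670730 mrad.
0.424115 − 0.670730 ≈ -0.247 mrad.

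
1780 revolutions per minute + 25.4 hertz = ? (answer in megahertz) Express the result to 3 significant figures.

5.51 × 10^-5 MHz

1780 rpm = 2.96667 × 10^-5 MHz and 25.4 Hz = 2.54000 × 10^-5 MHz.
2.96667 × 10^-5 + 2.54000 × 10^-5 ≈ 5.51 × 10^-5 MHz.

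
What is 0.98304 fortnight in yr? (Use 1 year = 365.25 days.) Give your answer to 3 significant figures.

0.0377 yr

1 fortnight = 0.0383299 yr.
0.98304 × 0.0383299 ≈ 0.0377 yr.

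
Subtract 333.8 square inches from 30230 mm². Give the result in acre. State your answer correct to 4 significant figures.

-4.575 × 10^-5 acres

30230 mm² = 7.47000 × 10^-6 acre and 333.8 in² = 5.32152 × 10^-5 acre.
7.47000 × 10^-6 − 5.32152 × 10^-5 ≈ -4.575 × 10^-5 acre.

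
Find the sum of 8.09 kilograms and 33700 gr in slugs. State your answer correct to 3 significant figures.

8.09 kg = 0.554341 slug and 33700 gr = 0.149633 slug.
0.554341 + 0.149633 ≈ 0.704 slug.

0.704 slugs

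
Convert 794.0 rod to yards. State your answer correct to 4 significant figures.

1 rod = 5.50000 yd.
Then 794.0 × 5.50000 ≈ 4367 yd.

4367 yards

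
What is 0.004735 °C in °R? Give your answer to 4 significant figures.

°R = (°C + 273.15) × 9/5.
Applying the formula gives 491.7 °R.

491.7 °R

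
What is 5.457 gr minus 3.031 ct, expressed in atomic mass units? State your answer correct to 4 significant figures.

-1.521e+23 u

5.457 gr = 2.12948e+23 u and 3.031 ct = 3.65062e+23 u.
2.12948e+23 − 3.65062e+23 ≈ -1.521e+23 u.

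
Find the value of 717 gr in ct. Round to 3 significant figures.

1 gr = 0.323995 carats.
So 717 × 0.323995 ≈ 232 ct.

232 ct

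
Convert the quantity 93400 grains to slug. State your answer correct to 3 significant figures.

1 grain = 4.44014e-6 slugs.
Thus 93400 × 4.44014e-6 ≈ 0.415 slug.

0.415 slug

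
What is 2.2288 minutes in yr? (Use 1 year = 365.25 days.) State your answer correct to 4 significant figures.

4.238e-6 yr

1 minute = 1.90129e-6 yr.
Thus 2.2288 × 1.90129e-6 ≈ 4.238e-6 yr.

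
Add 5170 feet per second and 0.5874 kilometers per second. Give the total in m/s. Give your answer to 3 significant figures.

5170 ft/s = 1575.82 m/s and 0.5874 km/s = 587.400 m/s.
1575.82 + 587.400 ≈ 2160 m/s.

2160 m/s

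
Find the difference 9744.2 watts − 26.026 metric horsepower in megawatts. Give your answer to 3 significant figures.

-0.00940 megawatts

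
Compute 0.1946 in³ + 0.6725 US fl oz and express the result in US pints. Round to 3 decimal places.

0.049 US pt

0.1946 in³ = 0.006739394 US pt and 0.6725 US fl oz = 0.04203125 US pt.
0.006739394 + 0.04203125 ≈ 0.049 US pt.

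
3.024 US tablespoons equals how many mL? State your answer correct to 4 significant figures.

44.72 mL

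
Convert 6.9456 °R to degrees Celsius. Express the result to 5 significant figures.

°R = (°C + 273.15) × 9/5.
Applying the formula gives -269.29 °C.

-269.29 °C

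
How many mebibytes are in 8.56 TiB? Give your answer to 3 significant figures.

8.98 × 10^6 mebibytes

1 TiB = 1.04858 × 10^6 MiB.
Then 8.56 × 1.04858 × 10^6 ≈ 8.98 × 10^6 MiB.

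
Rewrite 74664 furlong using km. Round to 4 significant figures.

15020 km

1 furlong = 0.201168 kilometers.
So 74664 × 0.201168 ≈ 15020 km.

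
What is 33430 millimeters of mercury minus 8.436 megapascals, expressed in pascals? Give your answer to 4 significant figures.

-3.979 × 10^6 Pa

33430 mmHg = 4.45697 × 10^6 Pa and 8.436 MPa = 8.43600 × 10^6 Pa.
4.45697 × 10^6 − 8.43600 × 10^6 ≈ -3.979 × 10^6 Pa.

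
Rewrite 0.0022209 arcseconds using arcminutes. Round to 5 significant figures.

3.7015 × 10^-5 arcmin

1 arcsecond = 0.0166667 arcmin.
Thus 0.0022209 × 0.0166667 ≈ 3.7015 × 10^-5 arcmin.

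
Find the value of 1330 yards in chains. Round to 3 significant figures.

60.5 chain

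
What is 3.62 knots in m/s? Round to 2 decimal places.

1 knot = 0.514444 meters per second.
Then 3.62 × 0.514444 ≈ 1.86 m/s.

1.86 meters per second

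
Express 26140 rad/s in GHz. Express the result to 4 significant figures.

4.160 × 10^-6 gigahertz

1 rad/s = 1.59155 × 10^-10 GHz.
So 26140 × 1.59155 × 10^-10 ≈ 4.160 × 10^-6 GHz.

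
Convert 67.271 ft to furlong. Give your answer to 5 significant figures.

0.10193 furlong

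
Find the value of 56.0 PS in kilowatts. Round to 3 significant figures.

41.2 kilowatts

1 PS = 0.735499 kilowatts.
Then 56.0 × 0.735499 ≈ 41.2 kW.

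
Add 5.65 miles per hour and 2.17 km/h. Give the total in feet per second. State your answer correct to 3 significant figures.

10.3 feet per second

5.65 mph = 8.28667 ft/s and 2.17 km/h = 1.97762 ft/s.
8.28667 + 1.97762 ≈ 10.3 ft/s.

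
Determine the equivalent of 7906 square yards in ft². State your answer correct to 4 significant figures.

1 yd² = 9.00000 square feet.
So 7906 × 9.00000 ≈ 71150 ft².

71150 ft²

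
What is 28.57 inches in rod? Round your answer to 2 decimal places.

1 in = 0.00505051 rod.
Then 28.57 × 0.00505051 ≈ 0.14 rod.

0.14 rod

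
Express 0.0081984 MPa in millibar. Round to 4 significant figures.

81.98 millibar

1 MPa = 10000.0 millibar.
So 0.0081984 × 10000.0 ≈ 81.98 mbar.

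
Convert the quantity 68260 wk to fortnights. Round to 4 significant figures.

34130 fortnight

1 wk = 0.500000 fortnights.
68260 × 0.500000 ≈ 34130 fortnight.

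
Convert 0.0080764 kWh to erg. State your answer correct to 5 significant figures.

2.9075 × 10^11 erg

1 kWh = 3.60000 × 10^13 erg.
Thus 0.0080764 × 3.60000 × 10^13 ≈ 2.9075 × 10^11 erg.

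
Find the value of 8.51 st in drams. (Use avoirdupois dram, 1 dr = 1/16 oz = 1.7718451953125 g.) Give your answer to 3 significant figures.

30500 dr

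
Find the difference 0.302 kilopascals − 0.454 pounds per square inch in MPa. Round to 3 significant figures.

0.302 kPa = 0.000302000 MPa and 0.454 psi = 0.00313022 MPa.
0.000302000 − 0.00313022 ≈ -0.00283 MPa.

-0.00283 megapascals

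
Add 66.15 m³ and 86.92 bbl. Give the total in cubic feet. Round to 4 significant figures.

66.15 m³ = 2336.07 ft³ and 86.92 bbl = 488.020 ft³.
2336.07 + 488.020 ≈ 2824 ft³.

2824 cubic feet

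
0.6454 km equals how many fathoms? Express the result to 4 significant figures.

352.9 fathom

1 kilometer = 546.807 fathoms.
0.6454 × 546.807 ≈ 352.9 fathom.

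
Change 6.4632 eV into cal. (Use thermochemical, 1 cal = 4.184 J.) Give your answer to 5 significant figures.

2.4749 × 10^-19 calories

1 eV = 3.82929 × 10^-20 cal.
6.4632 × 3.82929 × 10^-20 ≈ 2.4749 × 10^-19 cal.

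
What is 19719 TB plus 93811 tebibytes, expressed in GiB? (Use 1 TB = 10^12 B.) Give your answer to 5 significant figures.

19719 TB = 1.83647 × 10^7 GiB and 93811 TiB = 9.60625 × 10^7 GiB.
1.83647 × 10^7 + 9.60625 × 10^7 ≈ 1.1443 × 10^8 GiB.

1.1443 × 10^8 gibibytes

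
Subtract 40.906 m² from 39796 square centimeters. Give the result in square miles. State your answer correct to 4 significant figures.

-1.426e-5 square miles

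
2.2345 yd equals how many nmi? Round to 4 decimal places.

0.0011 nmi

1 yard = 0.000493737 nmi.
Thus 2.2345 × 0.000493737 ≈ 0.0011 nmi.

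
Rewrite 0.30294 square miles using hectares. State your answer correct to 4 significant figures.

78.46 ha

1 mi² = 258.999 ha.
So 0.30294 × 258.999 ≈ 78.46 ha.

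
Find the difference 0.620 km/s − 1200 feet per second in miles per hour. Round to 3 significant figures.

569 mph

0.620 km/s = 1386.90 mph and 1200 ft/s = 818.182 mph.
1386.90 − 818.182 ≈ 569 mph.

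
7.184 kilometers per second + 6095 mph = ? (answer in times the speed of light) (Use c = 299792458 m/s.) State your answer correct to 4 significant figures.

3.305e-5 c

7.184 km/s = 2.39632e-5 c and 6095 mph = 9.08865e-6 c.
2.39632e-5 + 9.08865e-6 ≈ 3.305e-5 c.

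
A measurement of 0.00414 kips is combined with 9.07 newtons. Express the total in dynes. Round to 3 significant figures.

0.00414 kip = 1.84156e+6 dyn and 9.07 N = 907000 dyn.
1.84156e+6 + 907000 ≈ 2.75e+6 dyn.

2.75e+6 dyn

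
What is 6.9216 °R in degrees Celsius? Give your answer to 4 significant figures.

°R = (°C + 273.15) × 9/5.
Applying the formula gives -269.3 °C.

-269.3 degrees Celsius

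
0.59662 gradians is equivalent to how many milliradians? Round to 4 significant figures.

9.372 mrad

1 gradian = 15.7080 mrad.
So 0.59662 × 15.7080 ≈ 9.372 mrad.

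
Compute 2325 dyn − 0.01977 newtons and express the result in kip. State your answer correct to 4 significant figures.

7.823e-7 kip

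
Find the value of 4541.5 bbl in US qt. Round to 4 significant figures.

763000 US qt

1 bbl = 168.000 US quarts.
4541.5 × 168.000 ≈ 763000 US qt.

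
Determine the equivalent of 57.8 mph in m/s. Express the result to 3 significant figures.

25.8 meters per second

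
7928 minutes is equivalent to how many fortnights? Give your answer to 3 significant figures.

1 min = 4.96032e-5 fortnights.
Then 7928 × 4.96032e-5 ≈ 0.393 fortnight.

0.393 fortnight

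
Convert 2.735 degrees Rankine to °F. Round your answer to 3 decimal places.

°R = °F + 459.67.
Applying the formula gives -456.935 °F.

-456.935 degrees Fahrenheit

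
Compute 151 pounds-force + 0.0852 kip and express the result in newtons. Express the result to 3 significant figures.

1050 N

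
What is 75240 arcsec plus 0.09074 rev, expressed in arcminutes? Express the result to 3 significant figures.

75240 arcsec = 1254.00 arcmin and 0.09074 rev = 1959.98 arcmin.
1254.00 + 1959.98 ≈ 3210 arcmin.

3210 arcmin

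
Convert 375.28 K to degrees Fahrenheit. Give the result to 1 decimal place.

215.8 °F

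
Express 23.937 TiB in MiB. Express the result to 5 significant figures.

1 tebibyte = 1.04858e+6 MiB.
Then 23.937 × 1.04858e+6 ≈ 2.5100e+7 MiB.

2.5100e+7 mebibytes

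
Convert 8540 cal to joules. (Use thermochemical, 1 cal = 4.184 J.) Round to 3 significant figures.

35700 J

1 calorie = 4.18400 J.
Thus 8540 × 4.18400 ≈ 35700 J.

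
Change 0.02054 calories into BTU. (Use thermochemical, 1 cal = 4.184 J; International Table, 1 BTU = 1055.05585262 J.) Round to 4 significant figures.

8.145 × 10^-5 British thermal units

1 cal = 0.00396567 British thermal units.
0.02054 × 0.00396567 ≈ 8.145 × 10^-5 BTU.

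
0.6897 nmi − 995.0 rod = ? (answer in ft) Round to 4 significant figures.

-12230 feet

0.6897 nmi = 4190.70 ft and 995.0 rod = 16417.5 ft.
4190.70 − 16417.5 ≈ -12230 ft.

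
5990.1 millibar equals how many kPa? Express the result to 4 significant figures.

1 mbar = 0.100000 kilopascals.
Thus 5990.1 × 0.100000 ≈ 599.0 kPa.

599.0 kPa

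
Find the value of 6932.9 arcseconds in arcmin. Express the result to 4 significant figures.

115.5 arcmin

1 arcsecond = 0.0166667 arcminutes.
So 6932.9 × 0.0166667 ≈ 115.5 arcmin.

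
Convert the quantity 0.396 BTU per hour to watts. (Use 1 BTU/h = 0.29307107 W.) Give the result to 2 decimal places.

0.12 W

1 BTU/h = 0.293071 watts.
So 0.396 × 0.293071 ≈ 0.12 W.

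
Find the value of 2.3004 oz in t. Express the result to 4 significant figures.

6.522 × 10^-5 t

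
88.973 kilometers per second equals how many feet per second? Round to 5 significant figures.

291910 ft/s

1 km/s = 3280.84 ft/s.
So 88.973 × 3280.84 ≈ 291910 ft/s.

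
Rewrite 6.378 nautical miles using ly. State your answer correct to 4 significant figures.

1 nmi = 1.95757 × 10^-13 ly.
So 6.378 × 1.95757 × 10^-13 ≈ 1.249 × 10^-12 ly.

1.249 × 10^-12 light-years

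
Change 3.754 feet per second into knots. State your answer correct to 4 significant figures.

1 ft/s = 0.592484 kn.
So 3.754 × 0.592484 ≈ 2.224 kn.

2.224 kn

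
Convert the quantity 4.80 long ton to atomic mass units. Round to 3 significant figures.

1 long ton = 6.11878e+29 atomic mass units.
Thus 4.80 × 6.11878e+29 ≈ 2.94e+30 u.

2.94e+30 u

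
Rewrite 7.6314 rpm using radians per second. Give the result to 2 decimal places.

0.80 radians per second

1 rpm = 0.104720 rad/s.
So 7.6314 × 0.104720 ≈ 0.80 rad/s.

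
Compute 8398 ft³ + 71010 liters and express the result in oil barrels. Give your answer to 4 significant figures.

1942 oil barrels

8398 ft³ = 1495.75 bbl and 71010 L = 446.639 bbl.
1495.75 + 446.639 ≈ 1942 bbl.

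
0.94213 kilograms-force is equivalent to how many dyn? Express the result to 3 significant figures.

924000 dynes

1 kgf = 980665 dynes.
0.94213 × 980665 ≈ 924000 dyn.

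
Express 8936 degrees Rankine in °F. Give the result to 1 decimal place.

8476.3 °F

°R = °F + 459.67.
Applying the formula gives 8476.3 °F.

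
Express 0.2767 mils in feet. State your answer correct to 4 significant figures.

2.306 × 10^-5 ft

1 mil = 8.33333 × 10^-5 ft.
0.2767 × 8.33333 × 10^-5 ≈ 2.306 × 10^-5 ft.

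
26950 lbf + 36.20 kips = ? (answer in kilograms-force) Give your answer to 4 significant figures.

26950 lbf = 12224.3 kgf and 36.20 kip = 16420.0 kgf.
12224.3 + 16420.0 ≈ 28640 kgf.

28640 kgf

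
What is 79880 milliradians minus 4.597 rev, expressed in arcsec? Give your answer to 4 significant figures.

79880 mrad = 1.64764 × 10^7 arcsec and 4.597 rev = 5.95771 × 10^6 arcsec.
1.64764 × 10^7 − 5.95771 × 10^6 ≈ 1.052 × 10^7 arcsec.

1.052 × 10^7 arcseconds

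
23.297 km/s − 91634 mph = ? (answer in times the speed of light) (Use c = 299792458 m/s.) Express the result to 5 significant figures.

23.297 km/s = 7.77104e-5 c and 91634 mph = 0.000136641 c.
7.77104e-5 − 0.000136641 ≈ -5.8931e-5 c.

-5.8931e-5 c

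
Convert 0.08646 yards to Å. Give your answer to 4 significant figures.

7.906 × 10^8 Å

1 yd = 9.14400 × 10^9 angstroms.
0.08646 × 9.14400 × 10^9 ≈ 7.906 × 10^8 Å.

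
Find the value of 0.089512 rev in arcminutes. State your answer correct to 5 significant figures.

1 rev = 21600.0 arcmin.
Then 0.089512 × 21600.0 ≈ 1933.5 arcmin.

1933.5 arcmin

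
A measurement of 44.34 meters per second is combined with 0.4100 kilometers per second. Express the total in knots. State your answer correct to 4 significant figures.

883.2 knots

44.34 m/s = 86.1901 kn and 0.4100 km/s = 796.976 kn.
86.1901 + 796.976 ≈ 883.2 kn.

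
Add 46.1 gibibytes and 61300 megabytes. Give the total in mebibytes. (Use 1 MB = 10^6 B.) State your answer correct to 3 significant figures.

106000 MiB

46.1 GiB = 47206.4 MiB and 61300 MB = 58460.2 MiB.
47206.4 + 58460.2 ≈ 106000 MiB.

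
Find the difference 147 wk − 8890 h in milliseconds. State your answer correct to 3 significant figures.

5.69e+10 milliseconds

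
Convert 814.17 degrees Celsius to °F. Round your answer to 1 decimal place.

°C = (°F − 32) × 5/9.
Applying the formula gives 1497.5 °F.

1497.5 °F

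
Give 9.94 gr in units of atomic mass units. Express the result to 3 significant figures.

3.88 × 10^23 u

1 gr = 3.90228 × 10^22 atomic mass units.
Then 9.94 × 3.90228 × 10^22 ≈ 3.88 × 10^23 u.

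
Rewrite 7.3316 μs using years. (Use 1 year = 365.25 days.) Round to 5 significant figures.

2.3232e-13 years

1 μs = 3.16881e-14 years.
Thus 7.3316 × 3.16881e-14 ≈ 2.3232e-13 yr.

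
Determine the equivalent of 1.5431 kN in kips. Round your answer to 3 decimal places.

0.347 kip

1 kN = 0.224809 kip.
So 1.5431 × 0.224809 ≈ 0.347 kip.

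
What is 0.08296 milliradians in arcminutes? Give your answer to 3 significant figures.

0.285 arcminutes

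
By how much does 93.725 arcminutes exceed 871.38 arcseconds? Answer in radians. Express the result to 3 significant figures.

93.725 arcmin = 0.0272635 rad and 871.38 arcsec = 0.00422457 rad.
0.0272635 − 0.00422457 ≈ 0.0230 rad.

0.0230 rad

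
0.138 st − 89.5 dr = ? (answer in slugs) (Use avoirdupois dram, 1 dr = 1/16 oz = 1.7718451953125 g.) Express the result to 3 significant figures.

0.0492 slugs

0.138 st = 0.0600484 slug and 89.5 dr = 0.0108662 slug.
0.0600484 − 0.0108662 ≈ 0.0492 slug.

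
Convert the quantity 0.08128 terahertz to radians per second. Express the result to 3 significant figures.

5.11 × 10^11 rad/s

1 terahertz = 6.28319 × 10^12 rad/s.
Then 0.08128 × 6.28319 × 10^12 ≈ 5.11 × 10^11 rad/s.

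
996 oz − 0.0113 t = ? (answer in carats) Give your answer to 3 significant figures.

84700 carats

996 oz = 141181 ct and 0.0113 t = 56500.0 ct.
141181 − 56500.0 ≈ 84700 ct.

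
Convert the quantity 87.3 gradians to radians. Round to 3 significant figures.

1 grad = 0.0157080 radians.
Thus 87.3 × 0.0157080 ≈ 1.37 rad.

1.37 rad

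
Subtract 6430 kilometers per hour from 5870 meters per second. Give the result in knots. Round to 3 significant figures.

7940 kn

5870 m/s = 11410.4 kn and 6430 km/h = 3471.92 kn.
11410.4 − 3471.92 ≈ 7940 kn.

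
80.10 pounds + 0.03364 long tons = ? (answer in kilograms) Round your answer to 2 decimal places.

70.51 kilograms

80.10 lb = 36.3327 kg and 0.03364 long ton = 34.1798 kg.
36.3327 + 34.1798 ≈ 70.51 kg.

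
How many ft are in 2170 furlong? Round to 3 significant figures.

1.43e+6 feet

1 furlong = 660.000 ft.
Thus 2170 × 660.000 ≈ 1.43e+6 ft.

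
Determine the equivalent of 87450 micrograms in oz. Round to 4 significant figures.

0.003085 ounces

1 microgram = 3.52740 × 10^-8 oz.
So 87450 × 3.52740 × 10^-8 ≈ 0.003085 oz.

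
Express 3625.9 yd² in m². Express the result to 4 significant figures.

3032 square meters

1 yd² = 0.836127 square meters.
Then 3625.9 × 0.836127 ≈ 3032 m².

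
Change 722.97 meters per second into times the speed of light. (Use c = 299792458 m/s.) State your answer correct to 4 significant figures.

2.412 × 10^-6 times the speed of light

1 m/s = 3.33564 × 10^-9 c.
Thus 722.97 × 3.33564 × 10^-9 ≈ 2.412 × 10^-6 c.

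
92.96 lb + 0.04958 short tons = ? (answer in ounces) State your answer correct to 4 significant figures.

92.96 lb = 1487.36 oz and 0.04958 short ton = 1586.56 oz.
1487.36 + 1586.56 ≈ 3074 oz.

3074 ounces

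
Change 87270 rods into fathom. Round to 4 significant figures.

240000 fathom

1 rod = 2.75000 fathoms.
So 87270 × 2.75000 ≈ 240000 fathom.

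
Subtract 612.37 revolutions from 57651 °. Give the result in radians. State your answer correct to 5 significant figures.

-2841.4 radians

57651 ° = 1006.20 rad and 612.37 rev = 3847.63 rad.
1006.20 − 3847.63 ≈ -2841.4 rad.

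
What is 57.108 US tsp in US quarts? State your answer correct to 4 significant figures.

1 US teaspoon = 0.00520833 US quarts.
57.108 × 0.00520833 ≈ 0.2974 US qt.

0.2974 US quarts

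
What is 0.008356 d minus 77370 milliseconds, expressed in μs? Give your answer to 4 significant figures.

6.446e+8 microseconds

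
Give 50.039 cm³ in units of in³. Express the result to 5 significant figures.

3.0536 in³

1 cubic centimeter = 0.0610237 in³.
Thus 50.039 × 0.0610237 ≈ 3.0536 in³.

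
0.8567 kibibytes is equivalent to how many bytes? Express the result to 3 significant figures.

1 KiB = 1024.00 B.
Thus 0.8567 × 1024.00 ≈ 877 B.

877 bytes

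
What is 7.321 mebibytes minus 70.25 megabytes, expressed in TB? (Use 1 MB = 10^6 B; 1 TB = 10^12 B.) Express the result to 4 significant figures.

7.321 MiB = 7.67662 × 10^-6 TB and 70.25 MB = 7.02500 × 10^-5 TB.
7.67662 × 10^-6 − 7.02500 × 10^-5 ≈ -6.257 × 10^-5 TB.

-6.257 × 10^-5 TB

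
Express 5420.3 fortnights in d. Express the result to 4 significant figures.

75880 d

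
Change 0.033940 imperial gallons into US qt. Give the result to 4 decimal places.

0.1630 US quarts

1 imperial gallon = 4.80380 US qt.
Thus 0.033940 × 4.80380 ≈ 0.1630 US qt.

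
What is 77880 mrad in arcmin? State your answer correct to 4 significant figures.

267700 arcmin

1 mrad = 3.43775 arcmin.
So 77880 × 3.43775 ≈ 267700 arcmin.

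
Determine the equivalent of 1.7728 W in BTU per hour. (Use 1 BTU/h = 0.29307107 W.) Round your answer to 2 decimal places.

6.05 BTU/h

1 watt = 3.41214 BTU/h.
Then 1.7728 × 3.41214 ≈ 6.05 BTU/h.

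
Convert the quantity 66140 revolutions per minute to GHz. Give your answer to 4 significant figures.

1 rpm = 1.66667e-11 gigahertz.
66140 × 1.66667e-11 ≈ 1.102e-6 GHz.

1.102e-6 gigahertz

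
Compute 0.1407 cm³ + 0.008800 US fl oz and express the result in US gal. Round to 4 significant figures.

0.0001059 US gallons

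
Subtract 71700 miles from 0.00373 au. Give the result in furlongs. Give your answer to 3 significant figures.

0.00373 au = 2.77380 × 10^6 furlong and 71700 mi = 573600 furlong.
2.77380 × 10^6 − 573600 ≈ 2.20 × 10^6 furlong.

2.20 × 10^6 furlongs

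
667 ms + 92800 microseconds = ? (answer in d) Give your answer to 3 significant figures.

8.79e-6 d

667 ms = 7.71991e-6 d and 92800 μs = 1.07407e-6 d.
7.71991e-6 + 1.07407e-6 ≈ 8.79e-6 d.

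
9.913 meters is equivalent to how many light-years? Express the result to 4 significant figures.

1.048e-15 ly

1 m = 1.05700e-16 ly.
So 9.913 × 1.05700e-16 ≈ 1.048e-15 ly.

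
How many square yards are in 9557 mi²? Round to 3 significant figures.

1 square mile = 3.09760 × 10^6 yd².
9557 × 3.09760 × 10^6 ≈ 2.96 × 10^10 yd².

2.96 × 10^10 square yards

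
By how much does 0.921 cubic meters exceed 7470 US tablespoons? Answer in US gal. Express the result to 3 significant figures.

0.921 m³ = 243.302 US gal and 7470 US tbsp = 29.1797 US gal.
243.302 − 29.1797 ≈ 214 US gal.

214 US gal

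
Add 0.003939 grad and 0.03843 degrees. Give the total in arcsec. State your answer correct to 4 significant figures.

151.1 arcseconds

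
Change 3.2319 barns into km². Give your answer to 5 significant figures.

1 barn = 1.00000e-34 km².
So 3.2319 × 1.00000e-34 ≈ 3.2319e-34 km².

3.2319e-34 km²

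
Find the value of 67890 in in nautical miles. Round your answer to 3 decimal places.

1 inch = 1.37149e-5 nmi.
67890 × 1.37149e-5 ≈ 0.931 nmi.

0.931 nmi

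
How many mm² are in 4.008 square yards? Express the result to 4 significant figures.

1 square yard = 836127 mm².
So 4.008 × 836127 ≈ 3.351e+6 mm².

3.351e+6 square millimeters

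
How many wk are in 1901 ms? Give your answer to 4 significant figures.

1 millisecond = 1.65344 × 10^-9 wk.
Thus 1901 × 1.65344 × 10^-9 ≈ 3.143 × 10^-6 wk.

3.143 × 10^-6 wk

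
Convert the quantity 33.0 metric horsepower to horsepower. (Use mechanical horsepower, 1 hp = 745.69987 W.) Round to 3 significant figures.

32.5 hp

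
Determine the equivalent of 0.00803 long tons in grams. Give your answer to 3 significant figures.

8160 g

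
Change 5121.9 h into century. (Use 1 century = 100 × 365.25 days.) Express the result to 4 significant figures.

0.005843 centuries

1 h = 1.14077e-6 centuries.
Thus 5121.9 × 1.14077e-6 ≈ 0.005843 century.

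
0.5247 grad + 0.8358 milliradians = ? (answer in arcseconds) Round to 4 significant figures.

0.5247 grad = 1700.03 arcsec and 0.8358 mrad = 172.396 arcsec.
1700.03 + 172.396 ≈ 1872 arcsec.

1872 arcseconds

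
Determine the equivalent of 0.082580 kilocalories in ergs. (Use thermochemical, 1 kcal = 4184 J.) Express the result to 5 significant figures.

3.4551e+9 erg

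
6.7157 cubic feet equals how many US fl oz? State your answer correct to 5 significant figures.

6430.3 US fl oz

1 cubic foot = 957.506 US fluid ounces.
So 6.7157 × 957.506 ≈ 6430.3 US fl oz.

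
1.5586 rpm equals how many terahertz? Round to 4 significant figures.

1 revolution per minute = 1.66667 × 10^-14 terahertz.
Then 1.5586 × 1.66667 × 10^-14 ≈ 2.598 × 10^-14 THz.

2.598 × 10^-14 THz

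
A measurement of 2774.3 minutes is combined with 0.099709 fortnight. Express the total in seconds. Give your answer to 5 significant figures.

287070 seconds

2774.3 min = 166458 s and 0.099709 fortnight = 120608 s.
166458 + 120608 ≈ 287070 s.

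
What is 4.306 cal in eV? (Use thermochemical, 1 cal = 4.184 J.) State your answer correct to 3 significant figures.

1.12e+20 electronvolts

1 calorie = 2.61145e+19 eV.
So 4.306 × 2.61145e+19 ≈ 1.12e+20 eV.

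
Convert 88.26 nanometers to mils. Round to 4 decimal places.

0.0035 mil

1 nm = 3.93701 × 10^-5 mil.
So 88.26 × 3.93701 × 10^-5 ≈ 0.0035 mil.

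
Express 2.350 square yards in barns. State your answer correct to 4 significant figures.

1.965 × 10^28 barns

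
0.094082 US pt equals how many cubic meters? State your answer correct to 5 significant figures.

1 US pint = 0.000473176 m³.
Thus 0.094082 × 0.000473176 ≈ 4.4517e-5 m³.

4.4517e-5 cubic meters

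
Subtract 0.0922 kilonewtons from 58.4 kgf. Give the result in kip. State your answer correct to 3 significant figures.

0.108 kip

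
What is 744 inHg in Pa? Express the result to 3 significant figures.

1 inHg = 3386.39 Pa.
Thus 744 × 3386.39 ≈ 2.52e+6 Pa.

2.52e+6 Pa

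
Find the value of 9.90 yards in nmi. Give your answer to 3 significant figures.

0.00489 nautical miles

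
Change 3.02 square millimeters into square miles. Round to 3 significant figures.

1 mm² = 3.86102e-13 mi².
Then 3.02 × 3.86102e-13 ≈ 1.17e-12 mi².

1.17e-12 square miles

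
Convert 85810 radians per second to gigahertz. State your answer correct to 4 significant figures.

1.366 × 10^-5 GHz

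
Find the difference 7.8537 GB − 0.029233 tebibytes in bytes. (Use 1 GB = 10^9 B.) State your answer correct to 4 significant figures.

-2.429e+10 B

7.8537 GB = 7.85370e+9 B and 0.029233 TiB = 3.21420e+10 B.
7.85370e+9 − 3.21420e+10 ≈ -2.429e+10 B.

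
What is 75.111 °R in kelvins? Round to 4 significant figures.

41.73 K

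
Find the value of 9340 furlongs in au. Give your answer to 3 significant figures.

1.26e-5 au

1 furlong = 1.34473e-9 au.
So 9340 × 1.34473e-9 ≈ 1.26e-5 au.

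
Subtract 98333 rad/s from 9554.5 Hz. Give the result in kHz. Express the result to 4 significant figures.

-6.096 kilohertz

9554.5 Hz = 9.55450 kHz and 98333 rad/s = 15.6502 kHz.
9.55450 − 15.6502 ≈ -6.096 kHz.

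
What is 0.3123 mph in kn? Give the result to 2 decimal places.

1 mph = 0.868976 kn.
Thus 0.3123 × 0.868976 ≈ 0.27 kn.

0.27 kn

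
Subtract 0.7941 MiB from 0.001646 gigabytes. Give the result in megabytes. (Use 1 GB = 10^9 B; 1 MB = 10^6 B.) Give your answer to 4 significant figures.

0.001646 GB = 1.64600 MB and 0.7941 MiB = 0.832674 MB.
1.64600 − 0.832674 ≈ 0.8133 MB.

0.8133 MB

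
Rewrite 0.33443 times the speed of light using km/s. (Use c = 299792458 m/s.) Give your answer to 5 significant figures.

100260 kilometers per second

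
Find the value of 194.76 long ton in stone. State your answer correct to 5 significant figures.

31162 st

1 long ton = 160.000 st.
Then 194.76 × 160.000 ≈ 31162 st.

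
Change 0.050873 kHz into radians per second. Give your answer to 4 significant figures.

319.6 rad/s

1 kilohertz = 6283.19 radians per second.
Thus 0.050873 × 6283.19 ≈ 319.6 rad/s.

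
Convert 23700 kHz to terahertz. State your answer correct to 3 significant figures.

1 kHz = 1.00000 × 10^-9 THz.
Thus 23700 × 1.00000 × 10^-9 ≈ 2.37 × 10^-5 THz.

2.37 × 10^-5 THz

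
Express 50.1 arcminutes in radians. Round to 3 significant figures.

1 arcmin = 0.000290888 radians.
Thus 50.1 × 0.000290888 ≈ 0.0146 rad.

0.0146 rad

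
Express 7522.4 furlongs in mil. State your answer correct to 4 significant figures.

5.958e+10 mils

1 furlong = 7.92000e+6 mil.
So 7522.4 × 7.92000e+6 ≈ 5.958e+10 mil.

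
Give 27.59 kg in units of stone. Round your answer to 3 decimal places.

1 kilogram = 0.157473 stone.
Thus 27.59 × 0.157473 ≈ 4.345 st.

4.345 st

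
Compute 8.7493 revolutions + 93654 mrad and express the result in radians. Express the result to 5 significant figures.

148.63 rad

8.7493 rev = 54.9735 rad and 93654 mrad = 93.6540 rad.
54.9735 + 93.6540 ≈ 148.63 rad.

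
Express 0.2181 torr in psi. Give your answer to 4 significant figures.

0.004217 psi

1 torr = 0.0193368 psi.
Thus 0.2181 × 0.0193368 ≈ 0.004217 psi.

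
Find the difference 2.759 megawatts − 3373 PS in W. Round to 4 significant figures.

2.759 MW = 2.75900e+6 W and 3373 PS = 2.48084e+6 W.
2.75900e+6 − 2.48084e+6 ≈ 278200 W.

278200 watts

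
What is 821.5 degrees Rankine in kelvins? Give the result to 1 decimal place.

°R = K × 9/5.
Applying the formula gives 456.4 K.

456.4 K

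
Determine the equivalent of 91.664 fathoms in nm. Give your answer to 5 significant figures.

1.6764 × 10^11 nm

1 fathom = 1.82880 × 10^9 nanometers.
So 91.664 × 1.82880 × 10^9 ≈ 1.6764 × 10^11 nm.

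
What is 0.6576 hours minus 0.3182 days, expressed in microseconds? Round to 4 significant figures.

-2.513 × 10^10 microseconds

0.6576 h = 2.36736 × 10^9 μs and 0.3182 d = 2.74925 × 10^10 μs.
2.36736 × 10^9 − 2.74925 × 10^10 ≈ -2.513 × 10^10 μs.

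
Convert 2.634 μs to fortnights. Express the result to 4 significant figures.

1 μs = 8.26720e-13 fortnight.
So 2.634 × 8.26720e-13 ≈ 2.178e-12 fortnight.

2.178e-12 fortnights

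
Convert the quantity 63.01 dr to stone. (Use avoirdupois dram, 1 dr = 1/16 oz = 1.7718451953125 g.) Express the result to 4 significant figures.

0.01758 stone

1 dram = 0.000279018 stone.
Then 63.01 × 0.000279018 ≈ 0.01758 st.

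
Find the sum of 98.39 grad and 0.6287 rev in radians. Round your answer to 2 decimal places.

5.50 rad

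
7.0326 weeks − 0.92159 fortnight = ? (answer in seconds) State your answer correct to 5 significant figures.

3.1386 × 10^6 seconds

7.0326 wk = 4.25332 × 10^6 s and 0.92159 fortnight = 1.11476 × 10^6 s.
4.25332 × 10^6 − 1.11476 × 10^6 ≈ 3.1386 × 10^6 s.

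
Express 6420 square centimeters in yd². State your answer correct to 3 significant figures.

1 cm² = 0.000119599 square yards.
Thus 6420 × 0.000119599 ≈ 0.768 yd².

0.768 yd²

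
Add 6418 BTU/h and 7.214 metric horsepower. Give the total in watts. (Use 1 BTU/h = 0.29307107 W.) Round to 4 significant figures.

6418 BTU/h = 1880.93 W and 7.214 PS = 5305.89 W.
1880.93 + 5305.89 ≈ 7187 W.

7187 W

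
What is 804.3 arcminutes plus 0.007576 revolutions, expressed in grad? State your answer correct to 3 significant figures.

804.3 arcmin = 14.8944 grad and 0.007576 rev = 3.03040 grad.
14.8944 + 3.03040 ≈ 17.9 grad.

17.9 grad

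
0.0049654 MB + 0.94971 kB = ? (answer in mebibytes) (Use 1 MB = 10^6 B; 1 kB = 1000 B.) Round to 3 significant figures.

0.00564 mebibytes

0.0049654 MB = 0.00473537 MiB and 0.94971 kB = 0.000905714 MiB.
0.00473537 + 0.000905714 ≈ 0.00564 MiB.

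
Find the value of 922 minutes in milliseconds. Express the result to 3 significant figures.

1 minute = 60000.0 ms.
Thus 922 × 60000.0 ≈ 5.53e+7 ms.

5.53e+7 ms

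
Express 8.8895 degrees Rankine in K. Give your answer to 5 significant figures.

°R = K × 9/5.
Applying the formula gives 4.9386 K.

4.9386 kelvins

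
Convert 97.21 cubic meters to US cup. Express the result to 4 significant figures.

410900 US cup

1 cubic meter = 4226.75 US cup.
So 97.21 × 4226.75 ≈ 410900 US cup.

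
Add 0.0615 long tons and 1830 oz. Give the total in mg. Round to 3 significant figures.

0.0615 long ton = 6.24869e+7 mg and 1830 oz = 5.18796e+7 mg.
6.24869e+7 + 5.18796e+7 ≈ 1.14e+8 mg.

1.14e+8 milligrams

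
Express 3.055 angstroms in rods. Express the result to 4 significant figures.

6.075e-11 rod

1 angstrom = 1.98839e-11 rods.
So 3.055 × 1.98839e-11 ≈ 6.075e-11 rod.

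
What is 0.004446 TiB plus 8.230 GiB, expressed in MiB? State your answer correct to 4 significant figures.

13090 mebibytes

0.004446 TiB = 4661.97 MiB and 8.230 GiB = 8427.52 MiB.
4661.97 + 8427.52 ≈ 13090 MiB.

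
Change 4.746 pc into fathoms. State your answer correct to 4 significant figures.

1 parsec = 1.68727e+16 fathom.
4.746 × 1.68727e+16 ≈ 8.008e+16 fathom.

8.008e+16 fathom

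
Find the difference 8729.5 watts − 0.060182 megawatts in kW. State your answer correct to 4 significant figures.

-51.45 kilowatts

8729.5 W = 8.72950 kW and 0.060182 MW = 60.1820 kW.
8.72950 − 60.1820 ≈ -51.45 kW.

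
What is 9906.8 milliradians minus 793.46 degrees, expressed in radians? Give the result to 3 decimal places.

9906.8 mrad = 9.90680 rad and 793.46 ° = 13.8485 rad.
9.90680 − 13.8485 ≈ -3.942 rad.

-3.942 rad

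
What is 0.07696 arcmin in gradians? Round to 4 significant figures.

0.001425 gradians

1 arcmin = 0.0185185 gradians.
0.07696 × 0.0185185 ≈ 0.001425 grad.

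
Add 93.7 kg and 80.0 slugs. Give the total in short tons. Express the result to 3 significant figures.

1.39 short ton

93.7 kg = 0.103287 short ton and 80.0 slug = 1.28696 short ton.
0.103287 + 1.28696 ≈ 1.39 short ton.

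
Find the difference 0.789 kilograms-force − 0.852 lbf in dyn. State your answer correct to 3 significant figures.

0.789 kgf = 773745 dyn and 0.852 lbf = 378988 dyn.
773745 − 378988 ≈ 395000 dyn.

395000 dyn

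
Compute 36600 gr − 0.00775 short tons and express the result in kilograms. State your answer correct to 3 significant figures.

-4.66 kg

36600 gr = 2.37164 kg and 0.00775 short ton = 7.03068 kg.
2.37164 − 7.03068 ≈ -4.66 kg.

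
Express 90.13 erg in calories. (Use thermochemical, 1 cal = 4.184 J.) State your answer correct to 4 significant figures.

2.154 × 10^-6 calories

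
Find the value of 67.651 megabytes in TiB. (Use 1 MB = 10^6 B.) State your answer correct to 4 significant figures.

6.153 × 10^-5 TiB

1 megabyte = 9.09495 × 10^-7 TiB.
Thus 67.651 × 9.09495 × 10^-7 ≈ 6.153 × 10^-5 TiB.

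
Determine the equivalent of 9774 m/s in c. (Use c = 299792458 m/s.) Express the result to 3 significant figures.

3.26e-5 times the speed of light

1 m/s = 3.33564e-9 c.
So 9774 × 3.33564e-9 ≈ 3.26e-5 c.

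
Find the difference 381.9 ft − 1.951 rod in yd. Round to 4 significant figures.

116.6 yd

381.9 ft = 127.300 yd and 1.951 rod = 10.7305 yd.
127.300 − 10.7305 ≈ 116.6 yd.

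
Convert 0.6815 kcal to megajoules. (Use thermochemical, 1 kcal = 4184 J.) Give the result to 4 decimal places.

1 kcal = 0.00418400 megajoules.
Thus 0.6815 × 0.00418400 ≈ 0.0029 MJ.

0.0029 megajoules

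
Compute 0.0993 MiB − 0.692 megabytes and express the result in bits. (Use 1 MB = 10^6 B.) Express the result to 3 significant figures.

0.0993 MiB = 832989 bit and 0.692 MB = 5.53600 × 10^6 bit.
832989 − 5.53600 × 10^6 ≈ -4.70 × 10^6 bit.

-4.70 × 10^6 bit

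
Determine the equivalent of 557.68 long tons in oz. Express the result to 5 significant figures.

1 long ton = 35840.0 oz.
Then 557.68 × 35840.0 ≈ 1.9987e+7 oz.

1.9987e+7 oz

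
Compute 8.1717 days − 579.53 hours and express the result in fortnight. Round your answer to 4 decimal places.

-1.1411 fortnight

8.1717 d = 0.583693 fortnight and 579.53 h = 1.72479 fortnight.
0.583693 − 1.72479 ≈ -1.1411 fortnight.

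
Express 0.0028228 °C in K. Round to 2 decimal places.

273.15 K

K = °C + 273.15.
Applying the formula gives 273.15 K.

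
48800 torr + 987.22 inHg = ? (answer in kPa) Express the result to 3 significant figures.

9850 kilopascals

48800 torr = 6506.13 kPa and 987.22 inHg = 3343.11 kPa.
6506.13 + 3343.11 ≈ 9850 kPa.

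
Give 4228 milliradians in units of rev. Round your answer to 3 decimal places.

1 milliradian = 0.000159155 rev.
So 4228 × 0.000159155 ≈ 0.673 rev.

0.673 rev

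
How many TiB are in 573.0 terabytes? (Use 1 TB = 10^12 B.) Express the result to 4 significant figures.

1 terabyte = 0.909495 tebibytes.
573.0 × 0.909495 ≈ 521.1 TiB.

521.1 tebibytes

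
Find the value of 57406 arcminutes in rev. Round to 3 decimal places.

2.658 revolutions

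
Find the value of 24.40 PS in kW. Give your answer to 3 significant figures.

17.9 kW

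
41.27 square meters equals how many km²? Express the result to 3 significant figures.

4.13e-5 square kilometers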